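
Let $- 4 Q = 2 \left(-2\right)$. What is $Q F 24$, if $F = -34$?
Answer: $-816$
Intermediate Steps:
$Q = 1$ ($Q = - \frac{2 \left(-2\right)}{4} = \left(- \frac{1}{4}\right) \left(-4\right) = 1$)
$Q F 24 = 1 \left(-34\right) 24 = \left(-34\right) 24 = -816$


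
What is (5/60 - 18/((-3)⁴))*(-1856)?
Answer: 2320/9 ≈ 257.78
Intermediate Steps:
(5/60 - 18/((-3)⁴))*(-1856) = (5*(1/60) - 18/81)*(-1856) = (1/12 - 18*1/81)*(-1856) = (1/12 - 2/9)*(-1856) = -5/36*(-1856) = 2320/9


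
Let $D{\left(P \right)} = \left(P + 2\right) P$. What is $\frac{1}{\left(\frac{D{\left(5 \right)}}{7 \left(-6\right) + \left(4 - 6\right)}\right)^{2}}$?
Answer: $\frac{1936}{1225} \approx 1.5804$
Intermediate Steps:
$D{\left(P \right)} = P \left(2 + P\right)$ ($D{\left(P \right)} = \left(2 + P\right) P = P \left(2 + P\right)$)
$\frac{1}{\left(\frac{D{\left(5 \right)}}{7 \left(-6\right) + \left(4 - 6\right)}\right)^{2}} = \frac{1}{\left(\frac{5 \left(2 + 5\right)}{7 \left(-6\right) + \left(4 - 6\right)}\right)^{2}} = \frac{1}{\left(\frac{5 \cdot 7}{-42 + \left(4 - 6\right)}\right)^{2}} = \frac{1}{\left(\frac{35}{-42 - 2}\right)^{2}} = \frac{1}{\left(\frac{35}{-44}\right)^{2}} = \frac{1}{\left(35 \left(- \frac{1}{44}\right)\right)^{2}} = \frac{1}{\left(- \frac{35}{44}\right)^{2}} = \frac{1}{\frac{1225}{1936}} = \frac{1936}{1225}$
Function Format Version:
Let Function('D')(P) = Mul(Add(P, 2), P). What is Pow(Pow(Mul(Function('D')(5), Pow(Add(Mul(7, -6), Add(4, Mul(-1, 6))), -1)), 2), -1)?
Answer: Rational(1936, 1225) ≈ 1.5804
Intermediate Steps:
Function('D')(P) = Mul(P, Add(2, P)) (Function('D')(P) = Mul(Add(2, P), P) = Mul(P, Add(2, P)))
Pow(Pow(Mul(Function('D')(5), Pow(Add(Mul(7, -6), Add(4, Mul(-1, 6))), -1)), 2), -1) = Pow(Pow(Mul(Mul(5, Add(2, 5)), Pow(Add(Mul(7, -6), Add(4, Mul(-1, 6))), -1)), 2), -1) = Pow(Pow(Mul(Mul(5, 7), Pow(Add(-42, Add(4, -6)), -1)), 2), -1) = Pow(Pow(Mul(35, Pow(Add(-42, -2), -1)), 2), -1) = Pow(Pow(Mul(35, Pow(-44, -1)), 2), -1) = Pow(Pow(Mul(35, Rational(-1, 44)), 2), -1) = Pow(Pow(Rational(-35, 44), 2), -1) = Pow(Rational(1225, 1936), -1) = Rational(1936, 1225)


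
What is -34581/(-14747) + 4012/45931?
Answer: 1647504875/677344457 ≈ 2.4323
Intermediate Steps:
-34581/(-14747) + 4012/45931 = -34581*(-1/14747) + 4012*(1/45931) = 34581/14747 + 4012/45931 = 1647504875/677344457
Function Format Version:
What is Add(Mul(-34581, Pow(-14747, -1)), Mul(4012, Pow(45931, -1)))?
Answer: Rational(1647504875, 677344457) ≈ 2.4323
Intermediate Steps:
Add(Mul(-34581, Pow(-14747, -1)), Mul(4012, Pow(45931, -1))) = Add(Mul(-34581, Rational(-1, 14747)), Mul(4012, Rational(1, 45931))) = Add(Rational(34581, 14747), Rational(4012, 45931)) = Rational(1647504875, 677344457)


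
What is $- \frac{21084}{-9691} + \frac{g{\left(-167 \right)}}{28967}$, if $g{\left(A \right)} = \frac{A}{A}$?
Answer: $\frac{610749919}{280719197} \approx 2.1757$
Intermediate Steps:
$g{\left(A \right)} = 1$
$- \frac{21084}{-9691} + \frac{g{\left(-167 \right)}}{28967} = - \frac{21084}{-9691} + 1 \cdot \frac{1}{28967} = \left(-21084\right) \left(- \frac{1}{9691}\right) + 1 \cdot \frac{1}{28967} = \frac{21084}{9691} + \frac{1}{28967} = \frac{610749919}{280719197}$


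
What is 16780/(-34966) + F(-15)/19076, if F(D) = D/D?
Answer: -160030157/333505708 ≈ -0.47984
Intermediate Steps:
F(D) = 1
16780/(-34966) + F(-15)/19076 = 16780/(-34966) + 1/19076 = 16780*(-1/34966) + 1*(1/19076) = -8390/17483 + 1/19076 = -160030157/333505708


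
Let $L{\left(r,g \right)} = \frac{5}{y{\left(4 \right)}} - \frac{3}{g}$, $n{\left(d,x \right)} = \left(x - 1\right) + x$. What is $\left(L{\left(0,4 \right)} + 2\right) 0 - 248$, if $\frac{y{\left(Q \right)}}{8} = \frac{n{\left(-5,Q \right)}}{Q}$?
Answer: $-248$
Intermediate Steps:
$n{\left(d,x \right)} = -1 + 2 x$ ($n{\left(d,x \right)} = \left(-1 + x\right) + x = -1 + 2 x$)
$y{\left(Q \right)} = \frac{8 \left(-1 + 2 Q\right)}{Q}$ ($y{\left(Q \right)} = 8 \frac{-1 + 2 Q}{Q} = \frac{8 \left(-1 + 2 Q\right)}{Q}$)
$L{\left(r,g \right)} = \frac{5}{14} - \frac{3}{g}$ ($L{\left(r,g \right)} = \frac{5}{16 - \frac{8}{4}} - \frac{3}{g} = \frac{5}{16 - 2} - \frac{3}{g} = \frac{5}{14} - \frac{3}{g}$)
$\left(L{\left(0,4 \right)} + 2\right) 0 - 248 = \left(\left(\frac{5}{14} - \frac{3}{4}\right) + 2\right) 0 - 248 = \left(- \frac{11}{28} + 2\right) 0 - 248 = \frac{45}{28} \cdot 0 - 248 = 0 - 248 = -248$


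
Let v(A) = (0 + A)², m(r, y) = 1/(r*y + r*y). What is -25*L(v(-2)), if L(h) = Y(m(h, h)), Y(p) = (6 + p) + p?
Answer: -2425/16 ≈ -151.56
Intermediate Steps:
m(r, y) = 1/(2*r*y)
Y(p) = 6 + 2*p
v(A) = A²
L(h) = 6 + h⁻² (L(h) = 6 + 2*(1/(2*h*h)) = 6 + 2*(1/(2*h²)) = 6 + h⁻²)
-25*L(v(-2)) = -25*(6 + ((-2)²)⁻²) = -25*(6 + 4⁻²) = -25*(6 + 1/16) = -25*97/16 = -2425/16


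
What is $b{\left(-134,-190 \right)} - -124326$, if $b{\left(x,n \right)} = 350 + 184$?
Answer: $124860$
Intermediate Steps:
$b{\left(x,n \right)} = 534$
$b{\left(-134,-190 \right)} - -124326 = 534 - -124326 = 534 + 124326 = 124860$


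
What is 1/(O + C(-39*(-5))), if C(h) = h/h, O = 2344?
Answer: 1/2345 ≈ 0.00042644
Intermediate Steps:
C(h) = 1
1/(O + C(-39*(-5))) = 1/(2344 + 1) = 1/2345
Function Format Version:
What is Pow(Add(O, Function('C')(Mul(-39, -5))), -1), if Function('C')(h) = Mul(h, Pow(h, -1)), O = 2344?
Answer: Rational(1, 2345) ≈ 0.00042644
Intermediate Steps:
Function('C')(h) = 1
Pow(Add(O, Function('C')(Mul(-39, -5))), -1) = Pow(Add(2344, 1), -1) = Pow(2345, -1) = Rational(1, 2345)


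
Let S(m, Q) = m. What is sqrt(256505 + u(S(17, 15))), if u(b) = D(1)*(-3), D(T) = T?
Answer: sqrt(256502) ≈ 506.46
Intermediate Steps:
u(b) = -3 (u(b) = 1*(-3) = -3)
sqrt(256505 + u(S(17, 15))) = sqrt(256505 - 3) = sqrt(256502)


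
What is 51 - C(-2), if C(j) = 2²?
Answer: 47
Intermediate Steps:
C(j) = 4
51 - C(-2) = 51 - 1*4 = 51 - 4 = 47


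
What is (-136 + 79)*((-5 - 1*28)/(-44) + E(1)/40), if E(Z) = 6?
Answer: -513/10 ≈ -51.300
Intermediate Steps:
(-136 + 79)*((-5 - 1*28)/(-44) + E(1)/40) = (-136 + 79)*((-5 - 1*28)/(-44) + 6/40) = -57*((-5 - 28)*(-1/44) + 6*(1/40)) = -57*(-33*(-1/44) + 3/20) = -57*(¾ + 3/20) = -57*9/10 = -513/10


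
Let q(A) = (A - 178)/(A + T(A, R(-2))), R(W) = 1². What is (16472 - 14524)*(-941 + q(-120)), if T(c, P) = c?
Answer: -54919477/30 ≈ -1.8307e+6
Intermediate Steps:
R(W) = 1
q(A) = (-178 + A)/(2*A) (q(A) = (A - 178)/(A + A) = (-178 + A)/((2*A)) = (-178 + A)*(1/(2*A)) = (-178 + A)/(2*A))
(16472 - 14524)*(-941 + q(-120)) = (16472 - 14524)*(-941 + (½)*(-178 - 120)/(-120)) = 1948*(-941 + (½)*(-1/120)*(-298)) = 1948*(-941 + 149/120) = 1948*(-112771/120) = -54919477/30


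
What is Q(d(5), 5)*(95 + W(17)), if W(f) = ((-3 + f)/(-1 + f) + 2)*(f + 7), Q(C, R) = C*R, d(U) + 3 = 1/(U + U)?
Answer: -2378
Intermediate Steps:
d(U) = -3 + 1/(2*U) (d(U) = -3 + 1/(U + U) = -3 + 1/(2*U))
W(f) = (2 + (-3 + f)/(-1 + f))*(7 + f) (W(f) = ((-3 + f)/(-1 + f) + 2)*(7 + f) = (2 + (-3 + f)/(-1 + f))*(7 + f))
Q(d(5), 5)*(95 + W(17)) = ((-3 + (½)/5)*5)*(95 + (-35 + 3*17² + 16*17)/(-1 + 17)) = ((-3 + (½)*(⅕))*5)*(95 + (-35 + 3*289 + 272)/16) = ((-3 + ⅒)*5)*(95 + (-35 + 867 + 272)/16) = (-29/10*5)*(95 + (1/16)*1104) = -29*(95 + 69)/2 = -29/2*164 = -2378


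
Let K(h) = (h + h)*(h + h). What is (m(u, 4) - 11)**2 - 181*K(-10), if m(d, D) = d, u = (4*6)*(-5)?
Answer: -55239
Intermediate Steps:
K(h) = 4*h**2 (K(h) = (2*h)*(2*h) = 4*h**2)
u = -120 (u = 24*(-5) = -120)
(m(u, 4) - 11)**2 - 181*K(-10) = (-120 - 11)**2 - 724*(-10)**2 = (-131)**2 - 724*100 = 17161 - 181*400 = 17161 - 72400 = -55239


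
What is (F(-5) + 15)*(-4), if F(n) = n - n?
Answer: -60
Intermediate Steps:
F(n) = 0
(F(-5) + 15)*(-4) = (0 + 15)*(-4) = 15*(-4) = -60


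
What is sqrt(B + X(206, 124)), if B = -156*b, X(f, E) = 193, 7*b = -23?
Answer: sqrt(34573)/7 ≈ 26.563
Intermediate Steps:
b = -23/7 (b = (1/7)*(-23) = -23/7 ≈ -3.2857)
B = 3588/7 (B = -156*(-23/7) = 3588/7 ≈ 512.57)
sqrt(B + X(206, 124)) = sqrt(3588/7 + 193) = sqrt(4939/7) = sqrt(34573)/7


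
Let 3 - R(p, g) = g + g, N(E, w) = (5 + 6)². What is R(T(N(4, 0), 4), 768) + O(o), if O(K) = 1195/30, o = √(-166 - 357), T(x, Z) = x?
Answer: -8959/6 ≈ -1493.2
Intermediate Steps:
N(E, w) = 121 (N(E, w) = 11² = 121)
R(p, g) = 3 - 2*g (R(p, g) = 3 - (g + g) = 3 - 2*g)
o = I*√523 (o = √(-523) = I*√523 ≈ 22.869*I)
O(K) = 239/6 (O(K) = 1195*(1/30) = 239/6)
R(T(N(4, 0), 4), 768) + O(o) = (3 - 2*768) + 239/6 = (3 - 1536) + 239/6 = -1533 + 239/6 = -8959/6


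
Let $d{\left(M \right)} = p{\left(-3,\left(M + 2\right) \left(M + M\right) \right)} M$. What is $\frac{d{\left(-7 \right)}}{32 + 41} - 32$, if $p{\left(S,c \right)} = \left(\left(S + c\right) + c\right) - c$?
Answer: $- \frac{2805}{73} \approx -38.425$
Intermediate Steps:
$p{\left(S,c \right)} = S + c$ ($p{\left(S,c \right)} = \left(S + 2 c\right) - c = S + c$)
$d{\left(M \right)} = M \left(-3 + 2 M \left(2 + M\right)\right)$ ($d{\left(M \right)} = \left(-3 + \left(M + 2\right) \left(M + M\right)\right) M = \left(-3 + \left(2 + M\right) 2 M\right) M = \left(-3 + 2 M \left(2 + M\right)\right) M = M \left(-3 + 2 M \left(2 + M\right)\right)$)
$\frac{d{\left(-7 \right)}}{32 + 41} - 32 = \frac{\left(-7\right) \left(-3 + 2 \left(-7\right) \left(2 - 7\right)\right)}{32 + 41} - 32 = \frac{\left(-7\right) \left(-3 + 2 \left(-7\right) \left(-5\right)\right)}{73} - 32 = - 7 \left(-3 + 70\right) \frac{1}{73} - 32 = \left(-7\right) 67 \cdot \frac{1}{73} - 32 = \left(-469\right) \frac{1}{73} - 32 = - \frac{469}{73} - 32 = - \frac{2805}{73}$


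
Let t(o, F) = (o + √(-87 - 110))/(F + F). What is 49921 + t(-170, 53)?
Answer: 2645728/53 + I*√197/106 ≈ 49919.0 + 0.13241*I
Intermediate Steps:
t(o, F) = (o + I*√197)/(2*F) (t(o, F) = (o + √(-197))/((2*F)) = (o + I*√197)*(1/(2*F)) = (o + I*√197)/(2*F))
49921 + t(-170, 53) = 49921 + (½)*(-170 + I*√197)/53 = 49921 + (½)*(1/53)*(-170 + I*√197) = 49921 + (-85/53 + I*√197/106) = 2645728/53 + I*√197/106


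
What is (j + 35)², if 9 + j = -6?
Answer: 400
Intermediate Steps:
j = -15 (j = -9 - 6 = -15)
(j + 35)² = (-15 + 35)² = 20² = 400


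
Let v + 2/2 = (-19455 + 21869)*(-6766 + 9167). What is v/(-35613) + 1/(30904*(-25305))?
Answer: -1510877079829991/9283427322120 ≈ -162.75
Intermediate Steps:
v = 5796013 (v = -1 + (-19455 + 21869)*(-6766 + 9167) = -1 + 2414*2401 = -1 + 5796014 = 5796013)
v/(-35613) + 1/(30904*(-25305)) = 5796013/(-35613) + 1/(30904*(-25305)) = 5796013*(-1/35613) + (1/30904)*(-1/25305) = -5796013/35613 - 1/782025720 = -1510877079829991/9283427322120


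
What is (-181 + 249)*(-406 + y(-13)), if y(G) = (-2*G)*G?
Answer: -50592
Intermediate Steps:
y(G) = -2*G**2
(-181 + 249)*(-406 + y(-13)) = (-181 + 249)*(-406 - 2*(-13)**2) = 68*(-406 - 2*169) = 68*(-406 - 338) = 68*(-744) = -50592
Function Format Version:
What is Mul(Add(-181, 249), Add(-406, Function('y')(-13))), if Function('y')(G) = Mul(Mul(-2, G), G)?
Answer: -50592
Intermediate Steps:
Function('y')(G) = Mul(-2, Pow(G, 2))
Mul(Add(-181, 249), Add(-406, Function('y')(-13))) = Mul(Add(-181, 249), Add(-406, Mul(-2, Pow(-13, 2)))) = Mul(68, Add(-406, Mul(-2, 169))) = Mul(68, Add(-406, -338)) = Mul(68, -744) = -50592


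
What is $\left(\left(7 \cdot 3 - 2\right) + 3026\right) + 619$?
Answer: $3664$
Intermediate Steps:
$\left(\left(7 \cdot 3 - 2\right) + 3026\right) + 619 = \left(\left(21 - 2\right) + 3026\right) + 619 = \left(19 + 3026\right) + 619 = 3045 + 619 = 3664$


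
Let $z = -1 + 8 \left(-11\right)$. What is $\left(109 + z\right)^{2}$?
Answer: $400$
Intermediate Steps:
$z = -89$ ($z = -1 - 88 = -89$)
$\left(109 + z\right)^{2} = \left(109 - 89\right)^{2} = 20^{2} = 400$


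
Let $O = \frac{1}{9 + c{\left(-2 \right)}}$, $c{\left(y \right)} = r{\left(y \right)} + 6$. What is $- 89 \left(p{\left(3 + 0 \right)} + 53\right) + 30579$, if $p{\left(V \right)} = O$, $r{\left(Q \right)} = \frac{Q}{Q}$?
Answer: $\frac{413703}{16} \approx 25856.0$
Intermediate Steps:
$r{\left(Q \right)} = 1$
$c{\left(y \right)} = 7$ ($c{\left(y \right)} = 1 + 6 = 7$)
$O = \frac{1}{16}$ ($O = \frac{1}{9 + 7} = \frac{1}{16} \approx 0.0625$)
$p{\left(V \right)} = \frac{1}{16}$
$- 89 \left(p{\left(3 + 0 \right)} + 53\right) + 30579 = - 89 \left(\frac{1}{16} + 53\right) + 30579 = \left(-89\right) \frac{849}{16} + 30579 = - \frac{75561}{16} + 30579 = \frac{413703}{16}$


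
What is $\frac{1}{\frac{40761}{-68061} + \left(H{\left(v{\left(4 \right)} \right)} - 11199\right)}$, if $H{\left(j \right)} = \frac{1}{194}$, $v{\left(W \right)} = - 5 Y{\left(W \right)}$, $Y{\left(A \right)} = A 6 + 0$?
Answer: $- \frac{628754}{7041789359} \approx -8.9289 \cdot 10^{-5}$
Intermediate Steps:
$Y{\left(A \right)} = 6 A$ ($Y{\left(A \right)} = 6 A + 0 = 6 A$)
$v{\left(W \right)} = - 30 W$ ($v{\left(W \right)} = - 5 \cdot 6 W = - 30 W$)
$H{\left(j \right)} = \frac{1}{194}$
$\frac{1}{\frac{40761}{-68061} + \left(H{\left(v{\left(4 \right)} \right)} - 11199\right)} = \frac{1}{\frac{40761}{-68061} + \left(\frac{1}{194} - 11199\right)} = \frac{1}{40761 \left(- \frac{1}{68061}\right) - \frac{2172605}{194}} = \frac{1}{- \frac{1941}{3241} - \frac{2172605}{194}} = \frac{1}{- \frac{7041789359}{628754}} = - \frac{628754}{7041789359}$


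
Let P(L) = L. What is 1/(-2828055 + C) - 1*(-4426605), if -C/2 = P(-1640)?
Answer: 12504163138874/2824775 ≈ 4.4266e+6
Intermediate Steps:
C = 3280 (C = -2*(-1640) = 3280)
1/(-2828055 + C) - 1*(-4426605) = 1/(-2828055 + 3280) - 1*(-4426605) = 1/(-2824775) + 4426605 = -1/2824775 + 4426605 = 12504163138874/2824775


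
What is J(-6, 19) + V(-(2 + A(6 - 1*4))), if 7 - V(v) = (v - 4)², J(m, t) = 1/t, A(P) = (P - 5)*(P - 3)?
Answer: -1405/19 ≈ -73.947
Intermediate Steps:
A(P) = (-5 + P)*(-3 + P)
V(v) = 7 - (-4 + v)² (V(v) = 7 - (v - 4)² = 7 - (-4 + v)²)
J(-6, 19) + V(-(2 + A(6 - 1*4))) = 1/19 + (7 - (-4 - (2 + (15 + (6 - 1*4)² - 8*(6 - 1*4))))²) = 1/19 + (7 - (-4 - (2 + (15 + (6 - 4)² - 8*(6 - 4))))²) = 1/19 + (7 - (-4 - (2 + (15 + 2² - 8*2)))²) = 1/19 + (7 - (-4 - (2 + (15 + 4 - 16)))²) = 1/19 + (7 - (-4 - (2 + 3))²) = 1/19 + (7 - (-4 - 1*5)²) = 1/19 + (7 - (-4 - 5)²) = 1/19 + (7 - 1*(-9)²) = 1/19 + (7 - 1*81) = 1/19 + (7 - 81) = 1/19 - 74 = -1405/19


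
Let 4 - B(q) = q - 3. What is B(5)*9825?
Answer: 19650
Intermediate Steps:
B(q) = 7 - q (B(q) = 4 - (q - 3) = 4 - (-3 + q) = 4 + (3 - q) = 7 - q)
B(5)*9825 = (7 - 1*5)*9825 = (7 - 5)*9825 = 2*9825 = 19650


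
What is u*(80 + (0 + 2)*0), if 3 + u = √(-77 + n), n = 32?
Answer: -240 + 240*I*√5 ≈ -240.0 + 536.66*I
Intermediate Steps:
u = -3 + 3*I*√5 (u = -3 + √(-77 + 32) = -3 + √(-45) = -3 + 3*I*√5 ≈ -3.0 + 6.7082*I)
u*(80 + (0 + 2)*0) = (-3 + 3*I*√5)*(80 + (0 + 2)*0) = (-3 + 3*I*√5)*(80 + 2*0) = (-3 + 3*I*√5)*(80 + 0) = (-3 + 3*I*√5)*80 = -240 + 240*I*√5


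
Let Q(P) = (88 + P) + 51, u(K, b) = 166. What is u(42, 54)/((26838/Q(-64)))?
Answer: 2075/4473 ≈ 0.46389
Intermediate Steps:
Q(P) = 139 + P
u(42, 54)/((26838/Q(-64))) = 166/((26838/(139 - 64))) = 166/((26838/75)) = 166/((26838*(1/75))) = 166/(8946/25) = 166*(25/8946) = 2075/4473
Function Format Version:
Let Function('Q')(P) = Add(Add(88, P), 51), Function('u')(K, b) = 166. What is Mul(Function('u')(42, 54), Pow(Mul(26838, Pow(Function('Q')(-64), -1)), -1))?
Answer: Rational(2075, 4473) ≈ 0.46389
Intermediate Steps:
Function('Q')(P) = Add(139, P)
Mul(Function('u')(42, 54), Pow(Mul(26838, Pow(Function('Q')(-64), -1)), -1)) = Mul(166, Pow(Mul(26838, Pow(Add(139, -64), -1)), -1)) = Mul(166, Pow(Mul(26838, Pow(75, -1)), -1)) = Mul(166, Pow(Mul(26838, Rational(1, 75)), -1)) = Mul(166, Pow(Rational(8946, 25), -1)) = Mul(166, Rational(25, 8946)) = Rational(2075, 4473)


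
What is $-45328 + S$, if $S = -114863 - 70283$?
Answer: $-230474$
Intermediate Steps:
$S = -185146$
$-45328 + S = -45328 - 185146 = -230474$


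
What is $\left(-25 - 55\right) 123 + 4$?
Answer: $-9836$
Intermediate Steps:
$\left(-25 - 55\right) 123 + 4 = \left(-80\right) 123 + 4 = -9840 + 4 = -9836$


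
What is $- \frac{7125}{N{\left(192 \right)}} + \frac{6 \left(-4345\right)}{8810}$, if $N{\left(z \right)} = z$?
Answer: $- \frac{2259223}{56384} \approx -40.068$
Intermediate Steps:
$- \frac{7125}{N{\left(192 \right)}} + \frac{6 \left(-4345\right)}{8810} = - \frac{7125}{192} + \frac{6 \left(-4345\right)}{8810} = \left(-7125\right) \frac{1}{192} - \frac{2607}{881} = - \frac{2375}{64} - \frac{2607}{881} = - \frac{2259223}{56384}$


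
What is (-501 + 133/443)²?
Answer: 49199676100/196249 ≈ 2.5070e+5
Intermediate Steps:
(-501 + 133/443)² = (-221810/443)² = 49199676100/196249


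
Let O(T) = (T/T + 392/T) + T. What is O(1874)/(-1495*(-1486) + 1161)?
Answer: 1757071/2082698947 ≈ 0.00084365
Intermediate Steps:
O(T) = 1 + T + 392/T (O(T) = (1 + 392/T) + T = 1 + T + 392/T)
O(1874)/(-1495*(-1486) + 1161) = (1 + 1874 + 392/1874)/(-1495*(-1486) + 1161) = (1 + 1874 + 392*(1/1874))/(2221570 + 1161) = (1 + 1874 + 196/937)/2222731 = (1757071/937)*(1/2222731) = 1757071/2082698947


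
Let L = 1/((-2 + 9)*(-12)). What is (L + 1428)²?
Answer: 14388242401/7056 ≈ 2.0392e+6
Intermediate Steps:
L = -1/84 (L = 1/(7*(-12)) = 1/(-84) = -1/84 ≈ -0.011905)
(L + 1428)² = (-1/84 + 1428)² = (119951/84)² = 14388242401/7056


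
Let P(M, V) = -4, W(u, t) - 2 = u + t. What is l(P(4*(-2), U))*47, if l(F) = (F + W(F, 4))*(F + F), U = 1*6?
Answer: 752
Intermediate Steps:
W(u, t) = 2 + t + u (W(u, t) = 2 + (u + t) = 2 + (t + u) = 2 + t + u)
U = 6
l(F) = 2*F*(6 + 2*F) (l(F) = (F + (2 + 4 + F))*(F + F) = (F + (6 + F))*(2*F) = (6 + 2*F)*(2*F) = 2*F*(6 + 2*F))
l(P(4*(-2), U))*47 = (4*(-4)*(3 - 4))*47 = (4*(-4)*(-1))*47 = 16*47 = 752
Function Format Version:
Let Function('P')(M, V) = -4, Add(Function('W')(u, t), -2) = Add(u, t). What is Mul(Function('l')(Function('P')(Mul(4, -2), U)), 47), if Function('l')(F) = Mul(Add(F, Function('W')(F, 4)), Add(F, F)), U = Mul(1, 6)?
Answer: 752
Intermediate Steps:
Function('W')(u, t) = Add(2, t, u) (Function('W')(u, t) = Add(2, Add(u, t)) = Add(2, Add(t, u)) = Add(2, t, u))
U = 6
Function('l')(F) = Mul(2, F, Add(6, Mul(2, F))) (Function('l')(F) = Mul(Add(F, Add(2, 4, F)), Add(F, F)) = Mul(Add(F, Add(6, F)), Mul(2, F)) = Mul(Add(6, Mul(2, F)), Mul(2, F)) = Mul(2, F, Add(6, Mul(2, F))))
Mul(Function('l')(Function('P')(Mul(4, -2), U)), 47) = Mul(Mul(4, -4, Add(3, -4)), 47) = Mul(Mul(4, -4, -1), 47) = Mul(16, 47) = 752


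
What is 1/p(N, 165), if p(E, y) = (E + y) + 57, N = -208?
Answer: 1/14 ≈ 0.071429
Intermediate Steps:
p(E, y) = 57 + E + y
1/p(N, 165) = 1/(57 - 208 + 165) = 1/14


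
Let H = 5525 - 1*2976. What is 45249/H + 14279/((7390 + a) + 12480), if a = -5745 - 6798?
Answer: 367936594/18676523 ≈ 19.701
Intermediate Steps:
a = -12543
H = 2549 (H = 5525 - 2976 = 2549)
45249/H + 14279/((7390 + a) + 12480) = 45249/2549 + 14279/((7390 - 12543) + 12480) = 45249*(1/2549) + 14279/(-5153 + 12480) = 45249/2549 + 14279/7327 = 367936594/18676523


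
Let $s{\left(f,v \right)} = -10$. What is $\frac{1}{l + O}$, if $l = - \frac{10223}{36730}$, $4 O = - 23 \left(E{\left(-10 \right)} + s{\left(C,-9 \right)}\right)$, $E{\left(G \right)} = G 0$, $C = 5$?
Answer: $\frac{18365}{1050876} \approx 0.017476$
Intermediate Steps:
$E{\left(G \right)} = 0$
$O = \frac{115}{2}$ ($O = \frac{\left(-23\right) \left(0 - 10\right)}{4} = \frac{\left(-23\right) \left(-10\right)}{4} = \frac{1}{4} \cdot 230 = \frac{115}{2} \approx 57.5$)
$l = - \frac{10223}{36730}$ ($l = \left(-10223\right) \frac{1}{36730} = - \frac{10223}{36730} \approx -0.27833$)
$\frac{1}{l + O} = \frac{1}{- \frac{10223}{36730} + \frac{115}{2}} = \frac{1}{\frac{1050876}{18365}} = \frac{18365}{1050876}$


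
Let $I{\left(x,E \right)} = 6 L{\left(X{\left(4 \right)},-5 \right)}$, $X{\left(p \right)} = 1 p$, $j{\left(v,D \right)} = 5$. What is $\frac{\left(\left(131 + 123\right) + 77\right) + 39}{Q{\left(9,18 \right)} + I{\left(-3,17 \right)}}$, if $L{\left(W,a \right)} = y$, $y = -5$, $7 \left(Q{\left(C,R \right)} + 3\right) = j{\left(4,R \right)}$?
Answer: $- \frac{1295}{113} \approx -11.46$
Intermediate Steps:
$X{\left(p \right)} = p$
$Q{\left(C,R \right)} = - \frac{16}{7}$ ($Q{\left(C,R \right)} = -3 + \frac{1}{7} \cdot 5 = -3 + \frac{5}{7} = - \frac{16}{7}$)
$L{\left(W,a \right)} = -5$
$I{\left(x,E \right)} = -30$ ($I{\left(x,E \right)} = 6 \left(-5\right) = -30$)
$\frac{\left(\left(131 + 123\right) + 77\right) + 39}{Q{\left(9,18 \right)} + I{\left(-3,17 \right)}} = \frac{\left(\left(131 + 123\right) + 77\right) + 39}{- \frac{16}{7} - 30} = \frac{\left(254 + 77\right) + 39}{- \frac{226}{7}} = \left(331 + 39\right) \left(- \frac{7}{226}\right) = 370 \left(- \frac{7}{226}\right) = - \frac{1295}{113}$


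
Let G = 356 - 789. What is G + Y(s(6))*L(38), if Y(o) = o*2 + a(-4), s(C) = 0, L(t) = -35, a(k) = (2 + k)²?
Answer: -573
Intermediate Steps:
Y(o) = 4 + 2*o (Y(o) = o*2 + (2 - 4)² = 2*o + (-2)² = 2*o + 4 = 4 + 2*o)
G = -433
G + Y(s(6))*L(38) = -433 + (4 + 2*0)*(-35) = -433 + (4 + 0)*(-35) = -433 + 4*(-35) = -433 - 140 = -573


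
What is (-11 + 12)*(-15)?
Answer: -15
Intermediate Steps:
(-11 + 12)*(-15) = 1*(-15) = -15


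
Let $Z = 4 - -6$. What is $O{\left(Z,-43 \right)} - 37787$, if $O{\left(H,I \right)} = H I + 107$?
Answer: $-38110$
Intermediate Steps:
$Z = 10$ ($Z = 4 + 6 = 10$)
$O{\left(H,I \right)} = 107 + H I$
$O{\left(Z,-43 \right)} - 37787 = \left(107 + 10 \left(-43\right)\right) - 37787 = \left(107 - 430\right) - 37787 = -323 - 37787 = -38110$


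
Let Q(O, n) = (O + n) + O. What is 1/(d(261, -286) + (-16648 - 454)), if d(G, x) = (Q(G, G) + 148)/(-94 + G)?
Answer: -167/2855103 ≈ -5.8492e-5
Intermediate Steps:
Q(O, n) = n + 2*O
d(G, x) = (148 + 3*G)/(-94 + G) (d(G, x) = ((G + 2*G) + 148)/(-94 + G) = (3*G + 148)/(-94 + G) = (148 + 3*G)/(-94 + G))
1/(d(261, -286) + (-16648 - 454)) = 1/((148 + 3*261)/(-94 + 261) + (-16648 - 454)) = 1/((148 + 783)/167 - 17102) = 1/((1/167)*931 - 17102) = 1/(931/167 - 17102) = 1/(-2855103/167) = -167/2855103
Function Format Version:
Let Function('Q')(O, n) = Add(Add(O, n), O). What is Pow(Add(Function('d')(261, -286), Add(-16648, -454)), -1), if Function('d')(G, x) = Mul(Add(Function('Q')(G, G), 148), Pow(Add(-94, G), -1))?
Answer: Rational(-167, 2855103) ≈ -5.8492e-5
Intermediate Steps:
Function('Q')(O, n) = Add(n, Mul(2, O))
Function('d')(G, x) = Mul(Pow(Add(-94, G), -1), Add(148, Mul(3, G))) (Function('d')(G, x) = Mul(Add(Add(G, Mul(2, G)), 148), Pow(Add(-94, G), -1)) = Mul(Add(Mul(3, G), 148), Pow(Add(-94, G), -1)) = Mul(Add(148, Mul(3, G)), Pow(Add(-94, G), -1)) = Mul(Pow(Add(-94, G), -1), Add(148, Mul(3, G))))
Pow(Add(Function('d')(261, -286), Add(-16648, -454)), -1) = Pow(Add(Mul(Pow(Add(-94, 261), -1), Add(148, Mul(3, 261))), Add(-16648, -454)), -1) = Pow(Add(Mul(Pow(167, -1), Add(148, 783)), -17102), -1) = Pow(Add(Mul(Rational(1, 167), 931), -17102), -1) = Pow(Add(Rational(931, 167), -17102), -1) = Pow(Rational(-2855103, 167), -1) = Rational(-167, 2855103)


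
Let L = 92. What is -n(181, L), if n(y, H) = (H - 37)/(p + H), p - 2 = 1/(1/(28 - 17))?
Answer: -11/21 ≈ -0.52381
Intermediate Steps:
p = 13 (p = 2 + 1/(1/(28 - 17)) = 2 + 1/(1/11) = 2 + 11 = 13)
n(y, H) = (-37 + H)/(13 + H) (n(y, H) = (H - 37)/(13 + H) = (-37 + H)/(13 + H))
-n(181, L) = -(-37 + 92)/(13 + 92) = -55/105 = -1*11/21 = -11/21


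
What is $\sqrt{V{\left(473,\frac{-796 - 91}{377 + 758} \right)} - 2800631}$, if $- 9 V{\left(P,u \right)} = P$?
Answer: $\frac{2 i \sqrt{6301538}}{3} \approx 1673.5 i$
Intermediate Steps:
$V{\left(P,u \right)} = - \frac{P}{9}$
$\sqrt{V{\left(473,\frac{-796 - 91}{377 + 758} \right)} - 2800631} = \sqrt{\left(- \frac{1}{9}\right) 473 - 2800631} = \sqrt{- \frac{473}{9} - 2800631} = \sqrt{- \frac{25206152}{9}} = \frac{2 i \sqrt{6301538}}{3}$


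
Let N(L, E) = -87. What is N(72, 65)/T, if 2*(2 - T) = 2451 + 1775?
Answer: 87/2111 ≈ 0.041213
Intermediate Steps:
T = -2111 (T = 2 - (2451 + 1775)/2 = 2 - 1/2*4226 = 2 - 2113 = -2111)
N(72, 65)/T = -87/(-2111) = -87*(-1/2111) = 87/2111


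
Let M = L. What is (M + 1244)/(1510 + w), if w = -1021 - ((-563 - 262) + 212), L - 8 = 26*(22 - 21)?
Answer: 639/551 ≈ 1.1597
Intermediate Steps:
L = 34 (L = 8 + 26*(22 - 21) = 8 + 26*1 = 8 + 26 = 34)
M = 34
w = -408 (w = -1021 - (-825 + 212) = -1021 - 1*(-613) = -1021 + 613 = -408)
(M + 1244)/(1510 + w) = (34 + 1244)/(1510 - 408) = 1278/1102 = 1278*(1/1102) = 639/551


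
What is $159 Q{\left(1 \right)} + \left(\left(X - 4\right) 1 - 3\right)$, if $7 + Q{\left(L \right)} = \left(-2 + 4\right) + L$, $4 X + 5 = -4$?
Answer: $- \frac{2581}{4} \approx -645.25$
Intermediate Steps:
$X = - \frac{9}{4}$ ($X = - \frac{5}{4} + \frac{1}{4} \left(-4\right) = - \frac{5}{4} - 1 = - \frac{9}{4} \approx -2.25$)
$Q{\left(L \right)} = -5 + L$ ($Q{\left(L \right)} = -7 + \left(\left(-2 + 4\right) + L\right) = -7 + \left(2 + L\right) = -5 + L$)
$159 Q{\left(1 \right)} + \left(\left(X - 4\right) 1 - 3\right) = 159 \left(-5 + 1\right) + \left(\left(- \frac{9}{4} - 4\right) 1 - 3\right) = 159 \left(-4\right) + \left(\left(- \frac{9}{4} - 4\right) 1 - 3\right) = -636 - \frac{37}{4} = - \frac{2581}{4}$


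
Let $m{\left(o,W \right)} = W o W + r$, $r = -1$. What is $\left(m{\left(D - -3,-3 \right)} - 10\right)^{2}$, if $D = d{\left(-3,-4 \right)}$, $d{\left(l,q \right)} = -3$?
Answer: $121$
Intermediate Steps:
$D = -3$
$m{\left(o,W \right)} = -1 + o W^{2}$ ($m{\left(o,W \right)} = W o W - 1 = o W^{2} - 1 = -1 + o W^{2}$)
$\left(m{\left(D - -3,-3 \right)} - 10\right)^{2} = \left(\left(-1 + \left(-3 - -3\right) \left(-3\right)^{2}\right) - 10\right)^{2} = \left(\left(-1 + \left(-3 + 3\right) 9\right) - 10\right)^{2} = \left(\left(-1 + 0 \cdot 9\right) - 10\right)^{2} = \left(\left(-1 + 0\right) - 10\right)^{2} = \left(-1 - 10\right)^{2} = \left(-11\right)^{2} = 121$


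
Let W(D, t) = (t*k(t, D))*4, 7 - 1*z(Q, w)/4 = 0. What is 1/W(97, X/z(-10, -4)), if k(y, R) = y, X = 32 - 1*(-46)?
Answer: 49/1521 ≈ 0.032216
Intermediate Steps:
z(Q, w) = 28 (z(Q, w) = 28 - 4*0 = 28 + 0 = 28)
X = 78 (X = 32 + 46 = 78)
W(D, t) = 4*t**2 (W(D, t) = (t*t)*4 = t**2*4 = 4*t**2)
1/W(97, X/z(-10, -4)) = 1/(4*(78/28)**2) = 1/(4*(78*(1/28))**2) = 1/(4*(39/14)**2) = 1/(4*(1521/196)) = 1/(1521/49) = 49/1521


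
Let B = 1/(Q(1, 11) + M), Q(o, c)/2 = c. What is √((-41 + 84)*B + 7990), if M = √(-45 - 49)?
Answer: √((175823 + 7990*I*√94)/(22 + I*√94)) ≈ 89.396 - 0.004*I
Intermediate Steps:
Q(o, c) = 2*c
M = I*√94 (M = √(-94) = I*√94 ≈ 9.6954*I)
B = 1/(22 + I*√94) (B = 1/(2*11 + I*√94) = 1/(22 + I*√94) ≈ 0.038062 - 0.016774*I)
√((-41 + 84)*B + 7990) = √((-41 + 84)*(11/289 - I*√94/578) + 7990) = √(43*(11/289 - I*√94/578) + 7990) = √((473/289 - 43*I*√94/578) + 7990) = √(2309583/289 - 43*I*√94/578)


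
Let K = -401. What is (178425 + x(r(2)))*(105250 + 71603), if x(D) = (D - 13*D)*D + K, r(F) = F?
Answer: 31475589528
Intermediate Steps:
x(D) = -401 - 12*D² (x(D) = (D - 13*D)*D - 401 = (-12*D)*D - 401 = -12*D² - 401 = -401 - 12*D²)
(178425 + x(r(2)))*(105250 + 71603) = (178425 + (-401 - 12*2²))*(105250 + 71603) = (178425 + (-401 - 12*4))*176853 = (178425 + (-401 - 48))*176853 = (178425 - 449)*176853 = 177976*176853 = 31475589528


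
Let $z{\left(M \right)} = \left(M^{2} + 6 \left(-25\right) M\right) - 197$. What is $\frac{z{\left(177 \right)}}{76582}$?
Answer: $\frac{2291}{38291} \approx 0.059831$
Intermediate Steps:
$z{\left(M \right)} = -197 + M^{2} - 150 M$ ($z{\left(M \right)} = \left(M^{2} - 150 M\right) - 197 = -197 + M^{2} - 150 M$)
$\frac{z{\left(177 \right)}}{76582} = \frac{-197 + 177^{2} - 26550}{76582} = \left(-197 + 31329 - 26550\right) \frac{1}{76582} = 4582 \cdot \frac{1}{76582} = \frac{2291}{38291}$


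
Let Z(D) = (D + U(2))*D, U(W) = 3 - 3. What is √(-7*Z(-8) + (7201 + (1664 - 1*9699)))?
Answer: I*√1282 ≈ 35.805*I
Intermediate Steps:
U(W) = 0
Z(D) = D² (Z(D) = (D + 0)*D = D*D = D²)
√(-7*Z(-8) + (7201 + (1664 - 1*9699))) = √(-7*(-8)² + (7201 + (1664 - 1*9699))) = √(-7*64 + (7201 + (1664 - 9699))) = √(-448 + (7201 - 8035)) = √(-448 - 834) = √(-1282) = I*√1282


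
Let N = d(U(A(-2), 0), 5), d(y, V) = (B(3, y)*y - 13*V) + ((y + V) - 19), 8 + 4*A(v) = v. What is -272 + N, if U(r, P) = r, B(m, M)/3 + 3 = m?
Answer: -707/2 ≈ -353.50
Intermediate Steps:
A(v) = -2 + v/4
B(m, M) = -9 + 3*m
d(y, V) = -19 + y - 12*V (d(y, V) = ((-9 + 3*3)*y - 13*V) + ((y + V) - 19) = ((-9 + 9)*y - 13*V) + ((V + y) - 19) = (0*y - 13*V) + (-19 + V + y) = (0 - 13*V) + (-19 + V + y) = -13*V + (-19 + V + y) = -19 + y - 12*V)
N = -163/2 (N = -19 + (-2 + (¼)*(-2)) - 12*5 = -19 + (-2 - ½) - 60 = -19 - 5/2 - 60 = -163/2 ≈ -81.500)
-272 + N = -272 - 163/2 = -707/2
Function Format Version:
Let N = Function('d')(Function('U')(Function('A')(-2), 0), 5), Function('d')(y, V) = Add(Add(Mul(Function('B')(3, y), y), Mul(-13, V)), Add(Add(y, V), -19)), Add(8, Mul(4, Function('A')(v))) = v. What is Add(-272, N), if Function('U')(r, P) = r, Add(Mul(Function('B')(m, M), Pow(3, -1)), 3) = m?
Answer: Rational(-707, 2) ≈ -353.50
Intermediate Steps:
Function('A')(v) = Add(-2, Mul(Rational(1, 4), v))
Function('B')(m, M) = Add(-9, Mul(3, m))
Function('d')(y, V) = Add(-19, y, Mul(-12, V)) (Function('d')(y, V) = Add(Add(Mul(Add(-9, Mul(3, 3)), y), Mul(-13, V)), Add(Add(y, V), -19)) = Add(Add(Mul(Add(-9, 9), y), Mul(-13, V)), Add(Add(V, y), -19)) = Add(Add(Mul(0, y), Mul(-13, V)), Add(-19, V, y)) = Add(Add(0, Mul(-13, V)), Add(-19, V, y)) = Add(Mul(-13, V), Add(-19, V, y)) = Add(-19, y, Mul(-12, V)))
N = Rational(-163, 2) (N = Add(-19, Add(-2, Mul(Rational(1, 4), -2)), Mul(-12, 5)) = Add(-19, Add(-2, Rational(-1, 2)), -60) = Add(-19, Rational(-5, 2), -60) = Rational(-163, 2) ≈ -81.500)
Add(-272, N) = Add(-272, Rational(-163, 2)) = Rational(-707, 2)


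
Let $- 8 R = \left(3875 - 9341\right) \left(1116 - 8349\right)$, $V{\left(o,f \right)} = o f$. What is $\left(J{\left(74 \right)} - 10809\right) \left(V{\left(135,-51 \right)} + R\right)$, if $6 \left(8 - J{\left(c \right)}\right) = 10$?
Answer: $53460585186$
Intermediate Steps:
$V{\left(o,f \right)} = f o$
$J{\left(c \right)} = \frac{19}{3}$ ($J{\left(c \right)} = 8 - \frac{5}{3} = \frac{19}{3}$)
$R = - \frac{19767789}{4}$ ($R = - \frac{\left(3875 - 9341\right) \left(1116 - 8349\right)}{8} = - \frac{\left(-5466\right) \left(-7233\right)}{8} = \left(- \frac{1}{8}\right) 39535578 = - \frac{19767789}{4} \approx -4.9419 \cdot 10^{6}$)
$\left(J{\left(74 \right)} - 10809\right) \left(V{\left(135,-51 \right)} + R\right) = \left(\frac{19}{3} - 10809\right) \left(\left(-51\right) 135 - \frac{19767789}{4}\right) = - \frac{32408 \left(-6885 - \frac{19767789}{4}\right)}{3} = \left(- \frac{32408}{3}\right) \left(- \frac{19795329}{4}\right) = 53460585186$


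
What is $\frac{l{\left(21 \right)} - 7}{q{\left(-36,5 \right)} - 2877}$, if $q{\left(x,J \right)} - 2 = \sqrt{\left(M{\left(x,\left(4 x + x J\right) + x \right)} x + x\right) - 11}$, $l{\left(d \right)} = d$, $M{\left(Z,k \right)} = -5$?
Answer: $- \frac{20125}{4132746} - \frac{7 \sqrt{133}}{4132746} \approx -0.0048892$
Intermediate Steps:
$q{\left(x,J \right)} = 2 + \sqrt{-11 - 4 x}$ ($q{\left(x,J \right)} = 2 + \sqrt{\left(- 5 x + x\right) - 11} = 2 + \sqrt{- 4 x - 11} = 2 + \sqrt{-11 - 4 x}$)
$\frac{l{\left(21 \right)} - 7}{q{\left(-36,5 \right)} - 2877} = \frac{21 - 7}{\left(2 + \sqrt{-11 - -144}\right) - 2877} = \frac{14}{\left(2 + \sqrt{-11 + 144}\right) - 2877} = \frac{14}{\left(2 + \sqrt{133}\right) - 2877} = \frac{14}{-2875 + \sqrt{133}}$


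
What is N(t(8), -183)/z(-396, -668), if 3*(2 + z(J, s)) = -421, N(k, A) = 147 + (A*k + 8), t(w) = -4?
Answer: -2661/427 ≈ -6.2318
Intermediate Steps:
N(k, A) = 155 + A*k (N(k, A) = 147 + (8 + A*k) = 155 + A*k)
z(J, s) = -427/3 (z(J, s) = -2 + (1/3)*(-421) = -2 - 421/3 = -427/3)
N(t(8), -183)/z(-396, -668) = (155 - 183*(-4))/(-427/3) = (155 + 732)*(-3/427) = 887*(-3/427) = -2661/427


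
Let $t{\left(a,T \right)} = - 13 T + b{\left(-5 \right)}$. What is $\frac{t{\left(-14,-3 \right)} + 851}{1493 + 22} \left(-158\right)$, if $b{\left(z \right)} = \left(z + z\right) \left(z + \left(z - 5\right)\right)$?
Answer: $- \frac{32864}{303} \approx -108.46$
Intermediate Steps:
$b{\left(z \right)} = 2 z \left(-5 + 2 z\right)$ ($b{\left(z \right)} = 2 z \left(z + \left(z - 5\right)\right) = 2 z \left(z + \left(-5 + z\right)\right) = 2 z \left(-5 + 2 z\right)$)
$t{\left(a,T \right)} = 150 - 13 T$ ($t{\left(a,T \right)} = - 13 T + 2 \left(-5\right) \left(-5 + 2 \left(-5\right)\right) = - 13 T + 2 \left(-5\right) \left(-5 - 10\right) = - 13 T + 2 \left(-5\right) \left(-15\right) = - 13 T + 150 = 150 - 13 T$)
$\frac{t{\left(-14,-3 \right)} + 851}{1493 + 22} \left(-158\right) = \frac{\left(150 - -39\right) + 851}{1493 + 22} \left(-158\right) = \frac{\left(150 + 39\right) + 851}{1515} \left(-158\right) = \left(189 + 851\right) \frac{1}{1515} \left(-158\right) = 1040 \cdot \frac{1}{1515} \left(-158\right) = \frac{208}{303} \left(-158\right) = - \frac{32864}{303}$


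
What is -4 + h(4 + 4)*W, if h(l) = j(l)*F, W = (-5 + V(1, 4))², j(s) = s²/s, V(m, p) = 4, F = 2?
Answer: 12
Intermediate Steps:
j(s) = s
W = 1 (W = (-5 + 4)² = (-1)² = 1)
h(l) = 2*l (h(l) = l*2 = 2*l)
-4 + h(4 + 4)*W = -4 + (2*(4 + 4))*1 = -4 + (2*8)*1 = -4 + 16*1 = -4 + 16 = 12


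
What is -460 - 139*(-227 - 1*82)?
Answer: 42491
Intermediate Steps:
-460 - 139*(-227 - 1*82) = -460 - 139*(-227 - 82) = -460 - 139*(-309) = -460 + 42951 = 42491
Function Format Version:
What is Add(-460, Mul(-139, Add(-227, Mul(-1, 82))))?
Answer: 42491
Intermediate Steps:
Add(-460, Mul(-139, Add(-227, Mul(-1, 82)))) = Add(-460, Mul(-139, Add(-227, -82))) = Add(-460, Mul(-139, -309)) = Add(-460, 42951) = 42491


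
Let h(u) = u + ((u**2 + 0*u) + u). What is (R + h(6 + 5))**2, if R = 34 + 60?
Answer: 56169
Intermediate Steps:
R = 94
h(u) = u**2 + 2*u (h(u) = u + ((u**2 + 0) + u) = u + (u**2 + u) = u + (u + u**2) = u**2 + 2*u)
(R + h(6 + 5))**2 = (94 + (6 + 5)*(2 + (6 + 5)))**2 = (94 + 11*(2 + 11))**2 = (94 + 11*13)**2 = (94 + 143)**2 = 237**2 = 56169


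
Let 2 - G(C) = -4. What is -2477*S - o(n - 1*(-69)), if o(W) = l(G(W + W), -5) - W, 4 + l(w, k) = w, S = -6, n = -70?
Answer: 14859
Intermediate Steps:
G(C) = 6 (G(C) = 2 - 1*(-4) = 2 + 4 = 6)
l(w, k) = -4 + w
o(W) = 2 - W (o(W) = (-4 + 6) - W = 2 - W)
-2477*S - o(n - 1*(-69)) = -2477*(-6) - (2 - (-70 - 1*(-69))) = 14862 - (2 - (-70 + 69)) = 14862 - (2 - 1*(-1)) = 14862 - (2 + 1) = 14862 - 1*3 = 14862 - 3 = 14859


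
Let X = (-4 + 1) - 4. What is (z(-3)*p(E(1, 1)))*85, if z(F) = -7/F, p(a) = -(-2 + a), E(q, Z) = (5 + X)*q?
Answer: 2380/3 ≈ 793.33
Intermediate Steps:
X = -7 (X = -3 - 4 = -7)
E(q, Z) = -2*q (E(q, Z) = (5 - 7)*q = -2*q)
p(a) = 2 - a
(z(-3)*p(E(1, 1)))*85 = ((-7/(-3))*(2 - (-2)))*85 = ((-7*(-1/3))*(2 - 1*(-2)))*85 = (7*(2 + 2)/3)*85 = ((7/3)*4)*85 = (28/3)*85 = 2380/3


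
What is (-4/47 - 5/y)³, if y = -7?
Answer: 8869743/35611289 ≈ 0.24907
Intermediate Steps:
(-4/47 - 5/y)³ = (-4/47 - 5/(-7))³ = (-4*1/47 - 5*(-⅐))³ = (-4/47 + 5/7)³ = (207/329)³ = 8869743/35611289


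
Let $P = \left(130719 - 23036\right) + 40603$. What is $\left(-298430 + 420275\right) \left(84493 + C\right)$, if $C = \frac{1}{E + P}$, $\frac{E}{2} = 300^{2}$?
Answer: $\frac{3379720648183155}{328286} \approx 1.0295 \cdot 10^{10}$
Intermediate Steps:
$E = 180000$ ($E = 2 \cdot 300^{2} = 2 \cdot 90000 = 180000$)
$P = 148286$ ($P = 107683 + 40603 = 148286$)
$C = \frac{1}{328286}$ ($C = \frac{1}{180000 + 148286} = \frac{1}{328286} \approx 3.0461 \cdot 10^{-6}$)
$\left(-298430 + 420275\right) \left(84493 + C\right) = \left(-298430 + 420275\right) \left(84493 + \frac{1}{328286}\right) = 121845 \cdot \frac{27737868999}{328286} = \frac{3379720648183155}{328286}$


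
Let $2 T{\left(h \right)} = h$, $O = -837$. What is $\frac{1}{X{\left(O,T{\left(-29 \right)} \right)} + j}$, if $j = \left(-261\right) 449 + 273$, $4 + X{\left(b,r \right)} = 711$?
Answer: $- \frac{1}{116209} \approx -8.6052 \cdot 10^{-6}$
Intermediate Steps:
$T{\left(h \right)} = \frac{h}{2}$
$X{\left(b,r \right)} = 707$ ($X{\left(b,r \right)} = -4 + 711 = 707$)
$j = -116916$ ($j = -117189 + 273 = -116916$)
$\frac{1}{X{\left(O,T{\left(-29 \right)} \right)} + j} = \frac{1}{707 - 116916} = \frac{1}{-116209} = - \frac{1}{116209}$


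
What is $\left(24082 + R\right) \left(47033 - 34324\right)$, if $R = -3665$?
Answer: $259479653$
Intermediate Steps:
$\left(24082 + R\right) \left(47033 - 34324\right) = \left(24082 - 3665\right) \left(47033 - 34324\right) = 20417 \cdot 12709 = 259479653$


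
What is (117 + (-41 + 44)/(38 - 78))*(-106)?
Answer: -247881/20 ≈ -12394.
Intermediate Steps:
(117 + (-41 + 44)/(38 - 78))*(-106) = (117 + 3/(-40))*(-106) = (117 + 3*(-1/40))*(-106) = (117 - 3/40)*(-106) = (4677/40)*(-106) = -247881/20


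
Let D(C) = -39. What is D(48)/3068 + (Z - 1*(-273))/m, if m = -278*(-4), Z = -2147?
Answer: -13925/8201 ≈ -1.6980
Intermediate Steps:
m = 1112
D(48)/3068 + (Z - 1*(-273))/m = -39/3068 + (-2147 - 1*(-273))/1112 = -39*1/3068 + (-2147 + 273)*(1/1112) = -3/236 - 1874*1/1112 = -3/236 - 937/556 = -13925/8201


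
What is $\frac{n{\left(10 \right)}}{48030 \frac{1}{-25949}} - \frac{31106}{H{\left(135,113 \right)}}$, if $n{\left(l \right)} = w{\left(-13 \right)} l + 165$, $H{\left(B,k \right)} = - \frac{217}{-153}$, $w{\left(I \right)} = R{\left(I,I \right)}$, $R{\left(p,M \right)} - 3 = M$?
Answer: $- \frac{45790250237}{2084502} \approx -21967.0$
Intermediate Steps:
$R{\left(p,M \right)} = 3 + M$
$w{\left(I \right)} = 3 + I$
$H{\left(B,k \right)} = \frac{217}{153}$ ($H{\left(B,k \right)} = \left(-217\right) \left(- \frac{1}{153}\right) = \frac{217}{153}$)
$n{\left(l \right)} = 165 - 10 l$ ($n{\left(l \right)} = \left(3 - 13\right) l + 165 = - 10 l + 165 = 165 - 10 l$)
$\frac{n{\left(10 \right)}}{48030 \frac{1}{-25949}} - \frac{31106}{H{\left(135,113 \right)}} = \frac{165 - 100}{48030 \frac{1}{-25949}} - \frac{31106}{\frac{217}{153}} = \frac{165 - 100}{48030 \left(- \frac{1}{25949}\right)} - \frac{4759218}{217} = \frac{65}{- \frac{48030}{25949}} - \frac{4759218}{217} = 65 \left(- \frac{25949}{48030}\right) - \frac{4759218}{217} = - \frac{337337}{9606} - \frac{4759218}{217} = - \frac{45790250237}{2084502}$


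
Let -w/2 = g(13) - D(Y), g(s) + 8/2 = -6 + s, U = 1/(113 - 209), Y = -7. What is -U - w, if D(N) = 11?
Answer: -1535/96 ≈ -15.990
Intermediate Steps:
U = -1/96 (U = 1/(-96) = -1/96 ≈ -0.010417)
g(s) = -10 + s (g(s) = -4 + (-6 + s) = -10 + s)
w = 16 (w = -2*((-10 + 13) - 1*11) = -2*(3 - 11) = -2*(-8) = 16)
-U - w = -1*(-1/96) - 1*16 = 1/96 - 16 = -1535/96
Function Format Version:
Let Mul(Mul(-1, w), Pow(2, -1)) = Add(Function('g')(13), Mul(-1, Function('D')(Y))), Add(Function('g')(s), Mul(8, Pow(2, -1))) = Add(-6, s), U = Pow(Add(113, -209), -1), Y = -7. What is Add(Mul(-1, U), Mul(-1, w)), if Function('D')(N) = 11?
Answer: Rational(-1535, 96) ≈ -15.990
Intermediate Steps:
U = Rational(-1, 96) (U = Pow(-96, -1) = Rational(-1, 96) ≈ -0.010417)
Function('g')(s) = Add(-10, s) (Function('g')(s) = Add(-4, Add(-6, s)) = Add(-10, s))
w = 16 (w = Mul(-2, Add(Add(-10, 13), Mul(-1, 11))) = Mul(-2, Add(3, -11)) = Mul(-2, -8) = 16)
Add(Mul(-1, U), Mul(-1, w)) = Add(Mul(-1, Rational(-1, 96)), Mul(-1, 16)) = Add(Rational(1, 96), -16) = Rational(-1535, 96)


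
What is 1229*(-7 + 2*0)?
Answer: -8603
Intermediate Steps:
1229*(-7 + 2*0) = 1229*(-7 + 0) = 1229*(-7) = -8603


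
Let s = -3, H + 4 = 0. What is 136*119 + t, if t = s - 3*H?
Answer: 16193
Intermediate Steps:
H = -4 (H = -4 + 0 = -4)
t = 9 (t = -3 - 3*(-4) = -3 + 12 = 9)
136*119 + t = 136*119 + 9 = 16184 + 9 = 16193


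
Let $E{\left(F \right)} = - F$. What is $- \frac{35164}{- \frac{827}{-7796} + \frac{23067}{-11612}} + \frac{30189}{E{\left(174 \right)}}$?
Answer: $\frac{788440588085}{42556802} \approx 18527.0$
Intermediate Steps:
$- \frac{35164}{- \frac{827}{-7796} + \frac{23067}{-11612}} + \frac{30189}{E{\left(174 \right)}} = - \frac{35164}{- \frac{827}{-7796} + \frac{23067}{-11612}} + \frac{30189}{\left(-1\right) 174} = - \frac{35164}{\left(-827\right) \left(- \frac{1}{7796}\right) + 23067 \left(- \frac{1}{11612}\right)} + \frac{30189}{-174} = - \frac{35164}{\frac{827}{7796} - \frac{23067}{11612}} + 30189 \left(- \frac{1}{174}\right) = - \frac{35164}{- \frac{21278401}{11315894}} - \frac{347}{2} = \left(-35164\right) \left(- \frac{11315894}{21278401}\right) - \frac{347}{2} = \frac{397912096616}{21278401} - \frac{347}{2} = \frac{788440588085}{42556802}$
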